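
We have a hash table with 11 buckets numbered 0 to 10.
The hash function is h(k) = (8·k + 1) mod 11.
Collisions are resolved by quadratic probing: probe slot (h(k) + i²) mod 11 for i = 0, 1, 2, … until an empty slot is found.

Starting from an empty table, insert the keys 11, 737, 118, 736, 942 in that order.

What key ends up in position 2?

737

Insert 11: h=1, slot 1 empty -> index 1.
Insert 737: h=1, slot 1 occupied -> index 2.
Insert 118: h=10, slot 10 empty -> index 10.
Insert 736: h=4, slot 4 empty -> index 4.
Insert 942: h=2, slot 2 occupied -> index 3.
Table: [_, 11, 737, 942, 736, _, _, _, _, _, 118]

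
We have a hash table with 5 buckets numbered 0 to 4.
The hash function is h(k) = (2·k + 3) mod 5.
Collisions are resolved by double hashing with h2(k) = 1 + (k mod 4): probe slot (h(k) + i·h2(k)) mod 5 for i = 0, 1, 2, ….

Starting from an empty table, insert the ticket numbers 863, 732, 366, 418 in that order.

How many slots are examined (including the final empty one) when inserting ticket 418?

4

Insert 863: h=4, slot 4 empty => index 4.
Insert 732: h=2, slot 2 empty => index 2.
Insert 366: h=0, slot 0 empty => index 0.
Insert 418: h=4, h2=3, slots 4,2,0 occupied => index 3.
Table: [366, -, 732, 418, 863]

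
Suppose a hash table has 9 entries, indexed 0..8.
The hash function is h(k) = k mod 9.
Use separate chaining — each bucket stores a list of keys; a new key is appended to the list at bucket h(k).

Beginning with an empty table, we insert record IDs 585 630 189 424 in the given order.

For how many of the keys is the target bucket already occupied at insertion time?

2

Insert 585: h=0, bucket 0 empty → new chain.
Insert 630: h=0, bucket 0 nonempty → append to chain.
Insert 189: h=0, bucket 0 nonempty → append to chain.
Insert 424: h=1, bucket 1 empty → new chain.
Final buckets:
0: 585 -> 630 -> 189
1: 424
2: .
3: .
4: .
5: .
6: .
7: .
8: .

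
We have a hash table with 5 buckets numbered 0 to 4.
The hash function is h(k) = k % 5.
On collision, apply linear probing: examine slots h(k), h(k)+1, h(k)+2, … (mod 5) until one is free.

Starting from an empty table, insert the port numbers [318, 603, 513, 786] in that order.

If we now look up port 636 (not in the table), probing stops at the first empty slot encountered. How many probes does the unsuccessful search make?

318: h=3 → slot 3
603: h=3, probe 3,4 → slot 4
513: h=3, probe 3,4,0 → slot 0
786: h=1 → slot 1
Table: [513, 786, ., 318, 603]
Lookup 636: h=1, probe 1,2 → slot 2 empty, not found.

2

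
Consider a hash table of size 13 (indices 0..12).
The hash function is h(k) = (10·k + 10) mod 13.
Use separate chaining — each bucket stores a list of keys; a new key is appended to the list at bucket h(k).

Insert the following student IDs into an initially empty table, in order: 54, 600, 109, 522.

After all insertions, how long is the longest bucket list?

54 -> bucket 4
600 -> bucket 4 (collision)
109 -> bucket 8
522 -> bucket 4 (collision)
Final buckets:
0: ∅
1: ∅
2: ∅
3: ∅
4: 54 -> 600 -> 522
5: ∅
6: ∅
7: ∅
8: 109
9: ∅
10: ∅
11: ∅
12: ∅

3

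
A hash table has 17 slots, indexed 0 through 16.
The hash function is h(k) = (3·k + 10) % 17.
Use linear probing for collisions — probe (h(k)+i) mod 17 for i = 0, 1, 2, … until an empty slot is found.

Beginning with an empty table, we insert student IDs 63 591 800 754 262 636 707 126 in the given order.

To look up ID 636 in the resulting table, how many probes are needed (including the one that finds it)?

63 hashes to 12; slot 12 is free => place at 12.
591 hashes to 15; slot 15 is free => place at 15.
800 hashes to 13; slot 13 is free => place at 13.
754 hashes to 11; slot 11 is free => place at 11.
262 hashes to 14; slot 14 is free => place at 14.
636 hashes to 14; 14,15 taken => place at 16.
707 hashes to 6; slot 6 is free => place at 6.
126 hashes to 14; 14,15,16 taken => place at 0.
Table: [126, ., ., ., ., ., 707, ., ., ., ., 754, 63, 800, 262, 591, 636]
Lookup 636: h=14, probe 14,15,16 → found at 16.

3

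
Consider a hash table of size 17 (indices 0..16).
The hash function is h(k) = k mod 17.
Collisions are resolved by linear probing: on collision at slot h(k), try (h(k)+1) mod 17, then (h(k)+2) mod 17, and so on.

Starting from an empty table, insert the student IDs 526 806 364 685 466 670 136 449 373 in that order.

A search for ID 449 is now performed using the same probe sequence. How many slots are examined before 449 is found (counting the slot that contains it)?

5

Insert 526: h=16, slot 16 empty → index 16.
Insert 806: h=7, slot 7 empty → index 7.
Insert 364: h=7, slot 7 occupied → index 8.
Insert 685: h=5, slot 5 empty → index 5.
Insert 466: h=7, slots 7,8 occupied → index 9.
Insert 670: h=7, slots 7,8,9 occupied → index 10.
Insert 136: h=0, slot 0 empty → index 0.
Insert 449: h=7, slots 7,8,9,10 occupied → index 11.
Insert 373: h=16, slots 16,0 occupied → index 1.
Table: [136, 373, ∅, ∅, ∅, 685, ∅, 806, 364, 466, 670, 449, ∅, ∅, ∅, ∅, 526]
Lookup 449: h=7, probe 7,8,9,10,11 → found at 11.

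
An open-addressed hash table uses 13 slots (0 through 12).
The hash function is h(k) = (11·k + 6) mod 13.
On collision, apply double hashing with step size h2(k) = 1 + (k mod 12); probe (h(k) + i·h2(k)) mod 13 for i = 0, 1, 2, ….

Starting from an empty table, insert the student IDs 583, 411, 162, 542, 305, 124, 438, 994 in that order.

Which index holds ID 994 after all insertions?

12

Insert 583: h=10, slot 10 empty => index 10.
Insert 411: h=3, slot 3 empty => index 3.
Insert 162: h=7, slot 7 empty => index 7.
Insert 542: h=1, slot 1 empty => index 1.
Insert 305: h=7, h2=6, slot 7 occupied => index 0.
Insert 124: h=5, slot 5 empty => index 5.
Insert 438: h=1, h2=7, slot 1 occupied => index 8.
Insert 994: h=7, h2=11, slots 7,5,3,1 occupied => index 12.
Table: [305, 542, _, 411, _, 124, _, 162, 438, _, 583, _, 994]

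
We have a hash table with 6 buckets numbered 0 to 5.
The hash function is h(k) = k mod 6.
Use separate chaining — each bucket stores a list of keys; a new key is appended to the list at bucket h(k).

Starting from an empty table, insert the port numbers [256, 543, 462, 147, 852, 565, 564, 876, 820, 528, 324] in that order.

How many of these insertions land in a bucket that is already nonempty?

7

Insert 256: h=4, bucket 4 empty -> new chain.
Insert 543: h=3, bucket 3 empty -> new chain.
Insert 462: h=0, bucket 0 empty -> new chain.
Insert 147: h=3, bucket 3 nonempty -> append to chain.
Insert 852: h=0, bucket 0 nonempty -> append to chain.
Insert 565: h=1, bucket 1 empty -> new chain.
Insert 564: h=0, bucket 0 nonempty -> append to chain.
Insert 876: h=0, bucket 0 nonempty -> append to chain.
Insert 820: h=4, bucket 4 nonempty -> append to chain.
Insert 528: h=0, bucket 0 nonempty -> append to chain.
Insert 324: h=0, bucket 0 nonempty -> append to chain.
Final buckets:
0: 462 -> 852 -> 564 -> 876 -> 528 -> 324
1: 565
2: _
3: 543 -> 147
4: 256 -> 820
5: _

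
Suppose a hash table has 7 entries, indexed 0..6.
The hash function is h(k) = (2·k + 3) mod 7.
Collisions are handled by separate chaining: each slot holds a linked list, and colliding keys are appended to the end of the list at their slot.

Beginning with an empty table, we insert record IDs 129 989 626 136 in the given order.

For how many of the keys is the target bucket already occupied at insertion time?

2

Insert 129: h=2, bucket 2 empty → new chain.
Insert 989: h=0, bucket 0 empty → new chain.
Insert 626: h=2, bucket 2 nonempty → append to chain.
Insert 136: h=2, bucket 2 nonempty → append to chain.
Final buckets:
0: 989
1: _
2: 129 -> 626 -> 136
3: _
4: _
5: _
6: _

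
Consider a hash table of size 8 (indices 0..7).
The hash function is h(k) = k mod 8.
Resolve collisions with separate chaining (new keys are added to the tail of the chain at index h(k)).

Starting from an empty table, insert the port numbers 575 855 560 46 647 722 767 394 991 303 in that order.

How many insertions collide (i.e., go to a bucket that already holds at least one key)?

575 -> bucket 7
855 -> bucket 7 (collision)
560 -> bucket 0
46 -> bucket 6
647 -> bucket 7 (collision)
722 -> bucket 2
767 -> bucket 7 (collision)
394 -> bucket 2 (collision)
991 -> bucket 7 (collision)
303 -> bucket 7 (collision)
Final buckets:
0: 560
1: ∅
2: 722 -> 394
3: ∅
4: ∅
5: ∅
6: 46
7: 575 -> 855 -> 647 -> 767 -> 991 -> 303

6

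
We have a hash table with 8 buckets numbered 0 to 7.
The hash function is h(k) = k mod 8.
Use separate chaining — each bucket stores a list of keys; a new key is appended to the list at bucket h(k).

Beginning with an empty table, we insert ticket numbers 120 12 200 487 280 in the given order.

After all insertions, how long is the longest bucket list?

3

Insert 120: h=0, bucket 0 empty → new chain.
Insert 12: h=4, bucket 4 empty → new chain.
Insert 200: h=0, bucket 0 nonempty → append to chain.
Insert 487: h=7, bucket 7 empty → new chain.
Insert 280: h=0, bucket 0 nonempty → append to chain.
Final buckets:
0: 120 -> 200 -> 280
1: .
2: .
3: .
4: 12
5: .
6: .
7: 487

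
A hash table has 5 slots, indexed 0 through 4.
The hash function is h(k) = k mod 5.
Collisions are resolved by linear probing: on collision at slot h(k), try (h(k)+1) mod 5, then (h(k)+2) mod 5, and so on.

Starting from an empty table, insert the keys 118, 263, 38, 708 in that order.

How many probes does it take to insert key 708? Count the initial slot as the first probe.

118 hashes to 3; slot 3 is free => place at 3.
263 hashes to 3; 3 taken => place at 4.
38 hashes to 3; 3,4 taken => place at 0.
708 hashes to 3; 3,4,0 taken => place at 1.
Table: [38, 708, —, 118, 263]

4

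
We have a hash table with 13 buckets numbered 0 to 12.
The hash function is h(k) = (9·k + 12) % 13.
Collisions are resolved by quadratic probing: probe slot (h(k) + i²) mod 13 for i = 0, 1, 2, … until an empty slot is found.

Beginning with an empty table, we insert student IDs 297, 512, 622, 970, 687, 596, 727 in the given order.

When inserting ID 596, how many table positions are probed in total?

4

Insert 297: h=7, slot 7 empty => index 7.
Insert 512: h=5, slot 5 empty => index 5.
Insert 622: h=7, slot 7 occupied => index 8.
Insert 970: h=6, slot 6 empty => index 6.
Insert 687: h=7, slots 7,8 occupied => index 11.
Insert 596: h=7, slots 7,8,11 occupied => index 3.
Insert 727: h=3, slot 3 occupied => index 4.
Table: [∅, ∅, ∅, 596, 727, 512, 970, 297, 622, ∅, ∅, 687, ∅]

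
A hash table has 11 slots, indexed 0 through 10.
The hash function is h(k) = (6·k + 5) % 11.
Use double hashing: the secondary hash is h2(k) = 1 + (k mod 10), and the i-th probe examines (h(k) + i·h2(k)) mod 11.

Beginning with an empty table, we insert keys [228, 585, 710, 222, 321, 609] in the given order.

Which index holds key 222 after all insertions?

228 hashes to 9; slot 9 is free => place at 9.
585 hashes to 6; slot 6 is free => place at 6.
710 hashes to 8; slot 8 is free => place at 8.
222 hashes to 6, h2=3; 6,9 taken => place at 1.
321 hashes to 6, h2=2; 6,8 taken => place at 10.
609 hashes to 7; slot 7 is free => place at 7.
Table: [-, 222, -, -, -, -, 585, 609, 710, 228, 321]

1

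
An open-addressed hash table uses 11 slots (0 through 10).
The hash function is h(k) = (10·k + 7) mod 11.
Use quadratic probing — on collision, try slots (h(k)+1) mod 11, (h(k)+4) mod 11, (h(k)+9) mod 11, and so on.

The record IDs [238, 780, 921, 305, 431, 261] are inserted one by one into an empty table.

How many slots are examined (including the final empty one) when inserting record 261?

5

238: h=0 -> slot 0
780: h=8 -> slot 8
921: h=10 -> slot 10
305: h=10, probe 10,0,3 -> slot 3
431: h=5 -> slot 5
261: h=10, probe 10,0,3,8,4 -> slot 4
Table: [238, ., ., 305, 261, 431, ., ., 780, ., 921]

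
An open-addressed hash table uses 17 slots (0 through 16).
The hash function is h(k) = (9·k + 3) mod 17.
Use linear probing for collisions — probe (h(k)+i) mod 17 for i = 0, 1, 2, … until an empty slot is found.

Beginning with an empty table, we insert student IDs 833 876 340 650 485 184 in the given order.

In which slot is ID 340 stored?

833: h=3 → slot 3
876: h=16 → slot 16
340: h=3, probe 3,4 → slot 4
650: h=5 → slot 5
485: h=16, probe 16,0 → slot 0
184: h=10 → slot 10
Table: [485, ., ., 833, 340, 650, ., ., ., ., 184, ., ., ., ., ., 876]

4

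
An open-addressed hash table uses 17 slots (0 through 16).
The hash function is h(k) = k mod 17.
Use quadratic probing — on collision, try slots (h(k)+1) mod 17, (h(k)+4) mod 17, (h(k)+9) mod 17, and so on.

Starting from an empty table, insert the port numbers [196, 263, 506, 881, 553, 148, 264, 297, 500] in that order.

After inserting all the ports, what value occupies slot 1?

264

Insert 196: h=9, slot 9 empty -> index 9.
Insert 263: h=8, slot 8 empty -> index 8.
Insert 506: h=13, slot 13 empty -> index 13.
Insert 881: h=14, slot 14 empty -> index 14.
Insert 553: h=9, slot 9 occupied -> index 10.
Insert 148: h=12, slot 12 empty -> index 12.
Insert 264: h=9, slots 9,10,13 occupied -> index 1.
Insert 297: h=8, slots 8,9,12 occupied -> index 0.
Insert 500: h=7, slot 7 empty -> index 7.
Table: [297, 264, _, _, _, _, _, 500, 263, 196, 553, _, 148, 506, 881, _, _]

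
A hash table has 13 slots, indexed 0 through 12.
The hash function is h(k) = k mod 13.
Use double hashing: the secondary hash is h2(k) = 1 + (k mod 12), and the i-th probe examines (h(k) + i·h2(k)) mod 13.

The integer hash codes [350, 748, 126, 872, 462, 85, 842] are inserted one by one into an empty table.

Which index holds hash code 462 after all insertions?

350: h=12 -> slot 12
748: h=7 -> slot 7
126: h=9 -> slot 9
872: h=1 -> slot 1
462: h=7, h2=7, probe 7,1,8 -> slot 8
85: h=7, h2=2, probe 7,9,11 -> slot 11
842: h=10 -> slot 10
Table: [., 872, ., ., ., ., ., 748, 462, 126, 842, 85, 350]

8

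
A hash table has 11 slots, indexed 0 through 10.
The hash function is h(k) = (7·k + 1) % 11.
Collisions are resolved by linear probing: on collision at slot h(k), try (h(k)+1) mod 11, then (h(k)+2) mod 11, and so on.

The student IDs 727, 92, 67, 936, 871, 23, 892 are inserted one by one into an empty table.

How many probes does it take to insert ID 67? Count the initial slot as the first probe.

727: h=8 -> slot 8
92: h=7 -> slot 7
67: h=8, probe 8,9 -> slot 9
936: h=8, probe 8,9,10 -> slot 10
871: h=4 -> slot 4
23: h=8, probe 8,9,10,0 -> slot 0
892: h=8, probe 8,9,10,0,1 -> slot 1
Table: [23, 892, _, _, 871, _, _, 92, 727, 67, 936]

2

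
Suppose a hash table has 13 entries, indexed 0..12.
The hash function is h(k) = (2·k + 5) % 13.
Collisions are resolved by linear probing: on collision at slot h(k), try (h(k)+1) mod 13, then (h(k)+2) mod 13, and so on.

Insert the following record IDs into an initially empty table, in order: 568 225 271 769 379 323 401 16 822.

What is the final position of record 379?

Insert 568: h=10, slot 10 empty → index 10.
Insert 225: h=0, slot 0 empty → index 0.
Insert 271: h=1, slot 1 empty → index 1.
Insert 769: h=9, slot 9 empty → index 9.
Insert 379: h=9, slots 9,10 occupied → index 11.
Insert 323: h=1, slot 1 occupied → index 2.
Insert 401: h=1, slots 1,2 occupied → index 3.
Insert 16: h=11, slot 11 occupied → index 12.
Insert 822: h=11, slots 11,12,0,1,2,3 occupied → index 4.
Table: [225, 271, 323, 401, 822, ∅, ∅, ∅, ∅, 769, 568, 379, 16]

11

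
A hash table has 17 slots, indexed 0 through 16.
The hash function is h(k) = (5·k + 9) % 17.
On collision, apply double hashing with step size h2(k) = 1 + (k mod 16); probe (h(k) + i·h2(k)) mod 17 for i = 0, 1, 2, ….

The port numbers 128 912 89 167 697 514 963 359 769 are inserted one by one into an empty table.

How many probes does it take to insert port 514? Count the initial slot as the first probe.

2

128: h=3 → slot 3
912: h=13 → slot 13
89: h=12 → slot 12
167: h=11 → slot 11
697: h=9 → slot 9
514: h=12, h2=3, probe 12,15 → slot 15
963: h=13, h2=4, probe 13,0 → slot 0
359: h=2 → slot 2
769: h=12, h2=2, probe 12,14 → slot 14
Table: [963, ∅, 359, 128, ∅, ∅, ∅, ∅, ∅, 697, ∅, 167, 89, 912, 769, 514, ∅]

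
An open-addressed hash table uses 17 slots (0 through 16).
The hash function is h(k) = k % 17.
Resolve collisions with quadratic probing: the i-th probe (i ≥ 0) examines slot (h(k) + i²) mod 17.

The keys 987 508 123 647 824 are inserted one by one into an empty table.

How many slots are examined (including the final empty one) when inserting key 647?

987: h=1 → slot 1
508: h=15 → slot 15
123: h=4 → slot 4
647: h=1, probe 1,2 → slot 2
824: h=8 → slot 8
Table: [., 987, 647, ., 123, ., ., ., 824, ., ., ., ., ., ., 508, .]

2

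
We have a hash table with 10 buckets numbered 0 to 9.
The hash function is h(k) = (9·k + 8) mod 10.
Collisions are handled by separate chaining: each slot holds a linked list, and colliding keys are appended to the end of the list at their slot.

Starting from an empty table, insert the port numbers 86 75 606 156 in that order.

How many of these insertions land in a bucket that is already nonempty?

Insert 86: h=2, bucket 2 empty -> new chain.
Insert 75: h=3, bucket 3 empty -> new chain.
Insert 606: h=2, bucket 2 nonempty -> append to chain.
Insert 156: h=2, bucket 2 nonempty -> append to chain.
Final buckets:
0: ∅
1: ∅
2: 86 -> 606 -> 156
3: 75
4: ∅
5: ∅
6: ∅
7: ∅
8: ∅
9: ∅

2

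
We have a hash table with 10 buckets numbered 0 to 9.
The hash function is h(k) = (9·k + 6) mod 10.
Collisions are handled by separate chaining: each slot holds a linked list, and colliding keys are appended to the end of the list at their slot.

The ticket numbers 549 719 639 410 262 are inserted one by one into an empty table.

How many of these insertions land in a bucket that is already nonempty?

2

Insert 549: h=7, bucket 7 empty -> new chain.
Insert 719: h=7, bucket 7 nonempty -> append to chain.
Insert 639: h=7, bucket 7 nonempty -> append to chain.
Insert 410: h=6, bucket 6 empty -> new chain.
Insert 262: h=4, bucket 4 empty -> new chain.
Final buckets:
0: .
1: .
2: .
3: .
4: 262
5: .
6: 410
7: 549 -> 719 -> 639
8: .
9: .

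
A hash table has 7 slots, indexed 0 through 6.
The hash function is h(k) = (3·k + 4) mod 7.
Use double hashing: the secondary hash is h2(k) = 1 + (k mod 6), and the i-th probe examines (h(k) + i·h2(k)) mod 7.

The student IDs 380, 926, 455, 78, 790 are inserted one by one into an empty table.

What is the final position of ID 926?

6

380: h=3 → slot 3
926: h=3, h2=3, probe 3,6 → slot 6
455: h=4 → slot 4
78: h=0 → slot 0
790: h=1 → slot 1
Table: [78, 790, -, 380, 455, -, 926]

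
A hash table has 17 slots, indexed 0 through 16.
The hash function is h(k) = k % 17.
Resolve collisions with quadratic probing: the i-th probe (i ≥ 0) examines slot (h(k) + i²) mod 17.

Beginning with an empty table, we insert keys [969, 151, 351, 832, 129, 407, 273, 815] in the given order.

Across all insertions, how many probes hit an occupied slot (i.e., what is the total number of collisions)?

969 hashes to 0; slot 0 is free => place at 0.
151 hashes to 15; slot 15 is free => place at 15.
351 hashes to 11; slot 11 is free => place at 11.
832 hashes to 16; slot 16 is free => place at 16.
129 hashes to 10; slot 10 is free => place at 10.
407 hashes to 16; 16,0 taken => place at 3.
273 hashes to 1; slot 1 is free => place at 1.
815 hashes to 16; 16,0,3 taken => place at 8.
Table: [969, 273, ∅, 407, ∅, ∅, ∅, ∅, 815, ∅, 129, 351, ∅, ∅, ∅, 151, 832]

5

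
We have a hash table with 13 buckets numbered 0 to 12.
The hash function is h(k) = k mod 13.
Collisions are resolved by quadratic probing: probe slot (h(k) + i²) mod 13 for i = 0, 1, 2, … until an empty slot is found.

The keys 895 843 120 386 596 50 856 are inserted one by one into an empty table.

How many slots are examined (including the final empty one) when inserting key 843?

2

895: h=11 → slot 11
843: h=11, probe 11,12 → slot 12
120: h=3 → slot 3
386: h=9 → slot 9
596: h=11, probe 11,12,2 → slot 2
50: h=11, probe 11,12,2,7 → slot 7
856: h=11, probe 11,12,2,7,1 → slot 1
Table: [-, 856, 596, 120, -, -, -, 50, -, 386, -, 895, 843]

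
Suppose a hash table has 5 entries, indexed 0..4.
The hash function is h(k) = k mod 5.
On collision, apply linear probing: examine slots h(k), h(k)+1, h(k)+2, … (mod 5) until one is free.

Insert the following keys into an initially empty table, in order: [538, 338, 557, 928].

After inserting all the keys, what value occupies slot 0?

538: h=3 → slot 3
338: h=3, probe 3,4 → slot 4
557: h=2 → slot 2
928: h=3, probe 3,4,0 → slot 0
Table: [928, ∅, 557, 538, 338]

928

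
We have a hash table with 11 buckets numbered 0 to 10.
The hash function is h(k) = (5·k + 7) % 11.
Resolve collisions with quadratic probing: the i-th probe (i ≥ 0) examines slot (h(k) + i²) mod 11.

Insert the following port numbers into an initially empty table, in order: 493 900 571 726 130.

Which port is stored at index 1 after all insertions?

493: h=8 -> slot 8
900: h=8, probe 8,9 -> slot 9
571: h=2 -> slot 2
726: h=7 -> slot 7
130: h=8, probe 8,9,1 -> slot 1
Table: [., 130, 571, ., ., ., ., 726, 493, 900, .]

130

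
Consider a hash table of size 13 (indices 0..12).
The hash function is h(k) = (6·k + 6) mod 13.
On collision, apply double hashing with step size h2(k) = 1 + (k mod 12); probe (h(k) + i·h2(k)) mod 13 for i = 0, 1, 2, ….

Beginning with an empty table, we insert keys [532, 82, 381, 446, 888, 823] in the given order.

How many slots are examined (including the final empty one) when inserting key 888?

2

Insert 532: h=0, slot 0 empty -> index 0.
Insert 82: h=4, slot 4 empty -> index 4.
Insert 381: h=4, h2=10, slot 4 occupied -> index 1.
Insert 446: h=4, h2=3, slot 4 occupied -> index 7.
Insert 888: h=4, h2=1, slot 4 occupied -> index 5.
Insert 823: h=4, h2=8, slot 4 occupied -> index 12.
Table: [532, 381, _, _, 82, 888, _, 446, _, _, _, _, 823]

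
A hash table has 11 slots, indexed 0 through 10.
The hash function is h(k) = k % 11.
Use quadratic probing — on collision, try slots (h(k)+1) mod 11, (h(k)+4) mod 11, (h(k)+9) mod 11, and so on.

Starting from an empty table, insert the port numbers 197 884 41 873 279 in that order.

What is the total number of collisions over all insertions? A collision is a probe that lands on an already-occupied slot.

4

197: h=10 => slot 10
884: h=4 => slot 4
41: h=8 => slot 8
873: h=4, probe 4,5 => slot 5
279: h=4, probe 4,5,8,2 => slot 2
Table: [_, _, 279, _, 884, 873, _, _, 41, _, 197]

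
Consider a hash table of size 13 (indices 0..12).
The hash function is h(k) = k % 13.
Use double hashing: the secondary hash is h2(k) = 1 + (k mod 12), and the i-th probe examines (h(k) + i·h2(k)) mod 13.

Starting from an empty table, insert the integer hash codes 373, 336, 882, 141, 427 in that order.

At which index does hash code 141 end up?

373 hashes to 9; slot 9 is free => place at 9.
336 hashes to 11; slot 11 is free => place at 11.
882 hashes to 11, h2=7; 11 taken => place at 5.
141 hashes to 11, h2=10; 11 taken => place at 8.
427 hashes to 11, h2=8; 11 taken => place at 6.
Table: [-, -, -, -, -, 882, 427, -, 141, 373, -, 336, -]

8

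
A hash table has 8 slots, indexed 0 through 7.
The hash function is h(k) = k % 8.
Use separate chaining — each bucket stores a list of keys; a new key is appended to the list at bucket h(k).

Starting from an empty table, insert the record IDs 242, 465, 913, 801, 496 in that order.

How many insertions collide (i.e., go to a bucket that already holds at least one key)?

2

Insert 242: h=2, bucket 2 empty → new chain.
Insert 465: h=1, bucket 1 empty → new chain.
Insert 913: h=1, bucket 1 nonempty → append to chain.
Insert 801: h=1, bucket 1 nonempty → append to chain.
Insert 496: h=0, bucket 0 empty → new chain.
Final buckets:
0: 496
1: 465 -> 913 -> 801
2: 242
3: -
4: -
5: -
6: -
7: -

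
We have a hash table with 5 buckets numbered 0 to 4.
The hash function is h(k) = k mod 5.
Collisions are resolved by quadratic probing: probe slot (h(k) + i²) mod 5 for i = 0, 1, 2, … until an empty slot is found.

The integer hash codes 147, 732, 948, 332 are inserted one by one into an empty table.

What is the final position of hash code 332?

1

Insert 147: h=2, slot 2 empty => index 2.
Insert 732: h=2, slot 2 occupied => index 3.
Insert 948: h=3, slot 3 occupied => index 4.
Insert 332: h=2, slots 2,3 occupied => index 1.
Table: [∅, 332, 147, 732, 948]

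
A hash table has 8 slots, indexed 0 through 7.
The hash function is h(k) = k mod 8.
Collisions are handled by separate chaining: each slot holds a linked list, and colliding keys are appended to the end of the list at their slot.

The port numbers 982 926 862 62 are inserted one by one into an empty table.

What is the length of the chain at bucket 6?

4

Insert 982: h=6, bucket 6 empty -> new chain.
Insert 926: h=6, bucket 6 nonempty -> append to chain.
Insert 862: h=6, bucket 6 nonempty -> append to chain.
Insert 62: h=6, bucket 6 nonempty -> append to chain.
Final buckets:
0: -
1: -
2: -
3: -
4: -
5: -
6: 982 -> 926 -> 862 -> 62
7: -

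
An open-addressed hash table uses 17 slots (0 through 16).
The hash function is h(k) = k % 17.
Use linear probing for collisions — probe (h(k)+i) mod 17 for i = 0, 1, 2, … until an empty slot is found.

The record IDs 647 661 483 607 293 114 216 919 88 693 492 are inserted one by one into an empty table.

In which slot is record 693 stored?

647: h=1 → slot 1
661: h=15 → slot 15
483: h=7 → slot 7
607: h=12 → slot 12
293: h=4 → slot 4
114: h=12, probe 12,13 → slot 13
216: h=12, probe 12,13,14 → slot 14
919: h=1, probe 1,2 → slot 2
88: h=3 → slot 3
693: h=13, probe 13,14,15,16 → slot 16
492: h=16, probe 16,0 → slot 0
Table: [492, 647, 919, 88, 293, ., ., 483, ., ., ., ., 607, 114, 216, 661, 693]

16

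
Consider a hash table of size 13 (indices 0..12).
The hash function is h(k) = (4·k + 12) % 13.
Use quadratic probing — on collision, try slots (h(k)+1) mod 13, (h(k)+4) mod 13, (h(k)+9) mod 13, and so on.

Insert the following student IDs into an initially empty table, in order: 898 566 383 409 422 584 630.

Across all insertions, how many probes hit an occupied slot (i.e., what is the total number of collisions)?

8

898 hashes to 3; slot 3 is free -> place at 3.
566 hashes to 1; slot 1 is free -> place at 1.
383 hashes to 10; slot 10 is free -> place at 10.
409 hashes to 10; 10 taken -> place at 11.
422 hashes to 10; 10,11,1 taken -> place at 6.
584 hashes to 8; slot 8 is free -> place at 8.
630 hashes to 10; 10,11,1,6 taken -> place at 0.
Table: [630, 566, -, 898, -, -, 422, -, 584, -, 383, 409, -]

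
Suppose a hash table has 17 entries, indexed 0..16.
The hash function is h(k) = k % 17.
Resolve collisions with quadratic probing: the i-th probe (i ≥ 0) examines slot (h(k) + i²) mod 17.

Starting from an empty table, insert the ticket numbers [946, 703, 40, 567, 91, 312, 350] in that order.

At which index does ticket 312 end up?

5

946: h=11 => slot 11
703: h=6 => slot 6
40: h=6, probe 6,7 => slot 7
567: h=6, probe 6,7,10 => slot 10
91: h=6, probe 6,7,10,15 => slot 15
312: h=6, probe 6,7,10,15,5 => slot 5
350: h=10, probe 10,11,14 => slot 14
Table: [-, -, -, -, -, 312, 703, 40, -, -, 567, 946, -, -, 350, 91, -]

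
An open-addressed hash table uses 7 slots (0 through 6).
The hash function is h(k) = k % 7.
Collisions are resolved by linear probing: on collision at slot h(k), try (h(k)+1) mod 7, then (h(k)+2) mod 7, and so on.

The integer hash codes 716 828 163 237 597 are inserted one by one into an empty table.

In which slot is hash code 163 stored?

716: h=2 → slot 2
828: h=2, probe 2,3 → slot 3
163: h=2, probe 2,3,4 → slot 4
237: h=6 → slot 6
597: h=2, probe 2,3,4,5 → slot 5
Table: [∅, ∅, 716, 828, 163, 597, 237]

4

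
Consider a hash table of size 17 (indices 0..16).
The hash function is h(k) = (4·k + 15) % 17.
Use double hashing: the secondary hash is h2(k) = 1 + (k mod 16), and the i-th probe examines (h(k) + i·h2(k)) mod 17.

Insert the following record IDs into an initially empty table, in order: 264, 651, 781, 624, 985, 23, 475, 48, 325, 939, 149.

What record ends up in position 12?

624

Insert 264: h=0, slot 0 empty => index 0.
Insert 651: h=1, slot 1 empty => index 1.
Insert 781: h=11, slot 11 empty => index 11.
Insert 624: h=12, slot 12 empty => index 12.
Insert 985: h=11, h2=10, slot 11 occupied => index 4.
Insert 23: h=5, slot 5 empty => index 5.
Insert 475: h=11, h2=12, slot 11 occupied => index 6.
Insert 48: h=3, slot 3 empty => index 3.
Insert 325: h=6, h2=6, slots 6,12,1 occupied => index 7.
Insert 939: h=14, slot 14 empty => index 14.
Insert 149: h=16, slot 16 empty => index 16.
Table: [264, 651, ., 48, 985, 23, 475, 325, ., ., ., 781, 624, ., 939, ., 149]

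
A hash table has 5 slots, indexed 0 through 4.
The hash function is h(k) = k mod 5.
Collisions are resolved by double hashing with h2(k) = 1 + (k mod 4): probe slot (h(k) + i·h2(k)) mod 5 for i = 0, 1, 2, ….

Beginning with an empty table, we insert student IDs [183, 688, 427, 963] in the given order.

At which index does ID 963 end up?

183 hashes to 3; slot 3 is free => place at 3.
688 hashes to 3, h2=1; 3 taken => place at 4.
427 hashes to 2; slot 2 is free => place at 2.
963 hashes to 3, h2=4; 3,2 taken => place at 1.
Table: [—, 963, 427, 183, 688]

1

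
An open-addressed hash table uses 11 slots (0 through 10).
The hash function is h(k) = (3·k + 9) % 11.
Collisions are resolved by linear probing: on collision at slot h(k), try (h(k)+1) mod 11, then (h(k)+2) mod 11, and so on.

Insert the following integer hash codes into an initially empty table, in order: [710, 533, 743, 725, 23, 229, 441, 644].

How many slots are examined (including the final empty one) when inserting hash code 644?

4

710: h=5 => slot 5
533: h=2 => slot 2
743: h=5, probe 5,6 => slot 6
725: h=6, probe 6,7 => slot 7
23: h=1 => slot 1
229: h=3 => slot 3
441: h=1, probe 1,2,3,4 => slot 4
644: h=5, probe 5,6,7,8 => slot 8
Table: [., 23, 533, 229, 441, 710, 743, 725, 644, ., .]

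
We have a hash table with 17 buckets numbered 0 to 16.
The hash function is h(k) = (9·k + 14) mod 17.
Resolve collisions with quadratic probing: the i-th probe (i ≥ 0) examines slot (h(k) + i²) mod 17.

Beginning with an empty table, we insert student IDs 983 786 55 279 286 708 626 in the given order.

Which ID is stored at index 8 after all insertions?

983 hashes to 4; slot 4 is free => place at 4.
786 hashes to 16; slot 16 is free => place at 16.
55 hashes to 16; 16 taken => place at 0.
279 hashes to 9; slot 9 is free => place at 9.
286 hashes to 4; 4 taken => place at 5.
708 hashes to 11; slot 11 is free => place at 11.
626 hashes to 4; 4,5 taken => place at 8.
Table: [55, -, -, -, 983, 286, -, -, 626, 279, -, 708, -, -, -, -, 786]

626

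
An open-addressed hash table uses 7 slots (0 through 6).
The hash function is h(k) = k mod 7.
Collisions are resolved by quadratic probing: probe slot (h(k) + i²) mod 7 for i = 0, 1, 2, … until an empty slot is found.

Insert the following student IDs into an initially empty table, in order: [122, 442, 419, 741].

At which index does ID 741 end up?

Insert 122: h=3, slot 3 empty -> index 3.
Insert 442: h=1, slot 1 empty -> index 1.
Insert 419: h=6, slot 6 empty -> index 6.
Insert 741: h=6, slot 6 occupied -> index 0.
Table: [741, 442, —, 122, —, —, 419]

0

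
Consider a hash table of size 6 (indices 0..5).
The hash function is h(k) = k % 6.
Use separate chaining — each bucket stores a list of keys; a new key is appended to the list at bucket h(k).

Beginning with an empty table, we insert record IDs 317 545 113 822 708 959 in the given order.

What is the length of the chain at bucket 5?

4

Insert 317: h=5, bucket 5 empty → new chain.
Insert 545: h=5, bucket 5 nonempty → append to chain.
Insert 113: h=5, bucket 5 nonempty → append to chain.
Insert 822: h=0, bucket 0 empty → new chain.
Insert 708: h=0, bucket 0 nonempty → append to chain.
Insert 959: h=5, bucket 5 nonempty → append to chain.
Final buckets:
0: 822 -> 708
1: -
2: -
3: -
4: -
5: 317 -> 545 -> 113 -> 959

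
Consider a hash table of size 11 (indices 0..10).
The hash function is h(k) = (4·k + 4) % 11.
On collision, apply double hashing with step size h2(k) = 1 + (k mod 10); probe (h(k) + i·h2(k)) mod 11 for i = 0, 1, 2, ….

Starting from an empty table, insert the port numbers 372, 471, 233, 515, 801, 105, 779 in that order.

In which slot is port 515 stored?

2

Insert 372: h=7, slot 7 empty -> index 7.
Insert 471: h=7, h2=2, slot 7 occupied -> index 9.
Insert 233: h=1, slot 1 empty -> index 1.
Insert 515: h=7, h2=6, slot 7 occupied -> index 2.
Insert 801: h=7, h2=2, slots 7,9 occupied -> index 0.
Insert 105: h=6, slot 6 empty -> index 6.
Insert 779: h=7, h2=10, slots 7,6 occupied -> index 5.
Table: [801, 233, 515, _, _, 779, 105, 372, _, 471, _]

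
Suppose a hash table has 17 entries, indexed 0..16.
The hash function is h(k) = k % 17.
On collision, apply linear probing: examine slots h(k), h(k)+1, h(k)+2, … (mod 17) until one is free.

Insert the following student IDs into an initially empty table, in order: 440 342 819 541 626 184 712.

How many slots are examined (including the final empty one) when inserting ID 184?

Insert 440: h=15, slot 15 empty → index 15.
Insert 342: h=2, slot 2 empty → index 2.
Insert 819: h=3, slot 3 empty → index 3.
Insert 541: h=14, slot 14 empty → index 14.
Insert 626: h=14, slots 14,15 occupied → index 16.
Insert 184: h=14, slots 14,15,16 occupied → index 0.
Insert 712: h=15, slots 15,16,0 occupied → index 1.
Table: [184, 712, 342, 819, _, _, _, _, _, _, _, _, _, _, 541, 440, 626]

4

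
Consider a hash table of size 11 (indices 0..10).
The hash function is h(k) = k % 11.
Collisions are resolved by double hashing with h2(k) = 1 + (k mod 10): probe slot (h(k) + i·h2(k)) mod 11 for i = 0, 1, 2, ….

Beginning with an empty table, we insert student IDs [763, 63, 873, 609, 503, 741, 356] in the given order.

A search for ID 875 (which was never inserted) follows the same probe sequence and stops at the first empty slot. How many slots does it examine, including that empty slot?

3

763: h=4 => slot 4
63: h=8 => slot 8
873: h=4, h2=4, probe 4,8,1 => slot 1
609: h=4, h2=10, probe 4,3 => slot 3
503: h=8, h2=4, probe 8,1,5 => slot 5
741: h=4, h2=2, probe 4,6 => slot 6
356: h=4, h2=7, probe 4,0 => slot 0
Table: [356, 873, _, 609, 763, 503, 741, _, 63, _, _]
Lookup 875: h=6, h2=6, probe 6,1,7 → slot 7 empty, not found.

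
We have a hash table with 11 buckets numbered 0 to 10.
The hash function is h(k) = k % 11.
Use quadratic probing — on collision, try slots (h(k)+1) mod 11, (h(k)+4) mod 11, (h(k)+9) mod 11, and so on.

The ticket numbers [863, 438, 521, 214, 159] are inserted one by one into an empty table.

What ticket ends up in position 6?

Insert 863: h=5, slot 5 empty → index 5.
Insert 438: h=9, slot 9 empty → index 9.
Insert 521: h=4, slot 4 empty → index 4.
Insert 214: h=5, slot 5 occupied → index 6.
Insert 159: h=5, slots 5,6,9 occupied → index 3.
Table: [-, -, -, 159, 521, 863, 214, -, -, 438, -]

214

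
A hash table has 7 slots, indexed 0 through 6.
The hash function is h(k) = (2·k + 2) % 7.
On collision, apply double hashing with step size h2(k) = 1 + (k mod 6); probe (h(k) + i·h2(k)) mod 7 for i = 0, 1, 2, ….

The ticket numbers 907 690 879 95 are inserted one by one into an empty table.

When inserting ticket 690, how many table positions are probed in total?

907: h=3 => slot 3
690: h=3, h2=1, probe 3,4 => slot 4
879: h=3, h2=4, probe 3,0 => slot 0
95: h=3, h2=6, probe 3,2 => slot 2
Table: [879, -, 95, 907, 690, -, -]

2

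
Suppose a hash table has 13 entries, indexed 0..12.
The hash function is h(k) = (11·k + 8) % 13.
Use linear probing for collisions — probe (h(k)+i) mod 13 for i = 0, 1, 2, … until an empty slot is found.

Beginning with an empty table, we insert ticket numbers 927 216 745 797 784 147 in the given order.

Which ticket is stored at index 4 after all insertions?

147

927: h=0 → slot 0
216: h=5 → slot 5
745: h=0, probe 0,1 → slot 1
797: h=0, probe 0,1,2 → slot 2
784: h=0, probe 0,1,2,3 → slot 3
147: h=0, probe 0,1,2,3,4 → slot 4
Table: [927, 745, 797, 784, 147, 216, _, _, _, _, _, _, _]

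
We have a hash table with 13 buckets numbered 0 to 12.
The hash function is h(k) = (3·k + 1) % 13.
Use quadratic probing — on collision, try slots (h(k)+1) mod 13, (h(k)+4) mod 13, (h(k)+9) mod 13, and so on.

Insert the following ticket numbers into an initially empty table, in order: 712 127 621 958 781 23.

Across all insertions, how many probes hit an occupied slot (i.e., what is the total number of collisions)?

6

712: h=5 → slot 5
127: h=5, probe 5,6 → slot 6
621: h=5, probe 5,6,9 → slot 9
958: h=2 → slot 2
781: h=4 → slot 4
23: h=5, probe 5,6,9,1 → slot 1
Table: [-, 23, 958, -, 781, 712, 127, -, -, 621, -, -, -]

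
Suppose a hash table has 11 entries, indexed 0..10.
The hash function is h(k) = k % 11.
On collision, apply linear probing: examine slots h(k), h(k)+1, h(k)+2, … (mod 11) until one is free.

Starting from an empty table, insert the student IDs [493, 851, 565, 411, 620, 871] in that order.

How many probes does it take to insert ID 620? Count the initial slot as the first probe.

4

Insert 493: h=9, slot 9 empty -> index 9.
Insert 851: h=4, slot 4 empty -> index 4.
Insert 565: h=4, slot 4 occupied -> index 5.
Insert 411: h=4, slots 4,5 occupied -> index 6.
Insert 620: h=4, slots 4,5,6 occupied -> index 7.
Insert 871: h=2, slot 2 empty -> index 2.
Table: [_, _, 871, _, 851, 565, 411, 620, _, 493, _]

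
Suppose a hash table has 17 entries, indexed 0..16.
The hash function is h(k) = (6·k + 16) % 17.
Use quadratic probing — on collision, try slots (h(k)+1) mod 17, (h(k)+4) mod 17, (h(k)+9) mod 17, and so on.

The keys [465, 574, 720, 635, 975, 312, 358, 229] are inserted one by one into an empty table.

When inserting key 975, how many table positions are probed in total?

Insert 465: h=1, slot 1 empty => index 1.
Insert 574: h=9, slot 9 empty => index 9.
Insert 720: h=1, slot 1 occupied => index 2.
Insert 635: h=1, slots 1,2 occupied => index 5.
Insert 975: h=1, slots 1,2,5 occupied => index 10.
Insert 312: h=1, slots 1,2,5,10 occupied => index 0.
Insert 358: h=5, slot 5 occupied => index 6.
Insert 229: h=13, slot 13 empty => index 13.
Table: [312, 465, 720, _, _, 635, 358, _, _, 574, 975, _, _, 229, _, _, _]

4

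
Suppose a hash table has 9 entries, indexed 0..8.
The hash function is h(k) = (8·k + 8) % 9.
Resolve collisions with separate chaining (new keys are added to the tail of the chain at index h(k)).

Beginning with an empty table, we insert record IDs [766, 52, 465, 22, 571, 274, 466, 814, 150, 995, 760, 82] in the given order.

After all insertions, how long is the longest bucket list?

766 → bucket 7
52 → bucket 1
465 → bucket 2
22 → bucket 4
571 → bucket 4 (collision)
274 → bucket 4 (collision)
466 → bucket 1 (collision)
814 → bucket 4 (collision)
150 → bucket 2 (collision)
995 → bucket 3
760 → bucket 4 (collision)
82 → bucket 7 (collision)
Final buckets:
0: _
1: 52 -> 466
2: 465 -> 150
3: 995
4: 22 -> 571 -> 274 -> 814 -> 760
5: _
6: _
7: 766 -> 82
8: _

5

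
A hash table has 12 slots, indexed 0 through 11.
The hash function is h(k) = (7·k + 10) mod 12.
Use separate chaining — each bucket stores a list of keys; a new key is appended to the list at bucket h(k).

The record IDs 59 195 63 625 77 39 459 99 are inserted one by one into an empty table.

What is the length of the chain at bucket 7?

5

Insert 59: h=3, bucket 3 empty -> new chain.
Insert 195: h=7, bucket 7 empty -> new chain.
Insert 63: h=7, bucket 7 nonempty -> append to chain.
Insert 625: h=5, bucket 5 empty -> new chain.
Insert 77: h=9, bucket 9 empty -> new chain.
Insert 39: h=7, bucket 7 nonempty -> append to chain.
Insert 459: h=7, bucket 7 nonempty -> append to chain.
Insert 99: h=7, bucket 7 nonempty -> append to chain.
Final buckets:
0: -
1: -
2: -
3: 59
4: -
5: 625
6: -
7: 195 -> 63 -> 39 -> 459 -> 99
8: -
9: 77
10: -
11: -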